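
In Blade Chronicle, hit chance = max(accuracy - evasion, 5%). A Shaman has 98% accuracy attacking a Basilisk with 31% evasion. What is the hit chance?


accuracy - evasion = 98 - 31 = 67
Apply floor: max(67, 5) = 67
Hit chance = 67%

67%


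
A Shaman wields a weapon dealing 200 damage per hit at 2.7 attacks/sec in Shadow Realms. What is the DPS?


DPS = damage * attack_speed
= 200 * 2.7
= 540.0

540.0 DPS


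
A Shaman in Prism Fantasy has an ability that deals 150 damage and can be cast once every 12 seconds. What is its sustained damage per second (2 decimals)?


DPS = damage / cooldown
= 150 / 12
= 12.50

12.50 DPS


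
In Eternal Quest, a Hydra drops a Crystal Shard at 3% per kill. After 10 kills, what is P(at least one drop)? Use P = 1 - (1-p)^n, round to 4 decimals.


P(at least one) = 1 - P(none) = 1 - (1-p)^n
p = 3/100 = 0.03
1 - p = 0.97
(1 - p)^10 = 0.97^10 = 0.737424
P(at least one) = 1 - 0.737424 = 0.2626

0.2626


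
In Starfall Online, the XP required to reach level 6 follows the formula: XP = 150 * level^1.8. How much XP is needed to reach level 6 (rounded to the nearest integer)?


XP = 150 * level^1.8
Substitute level = 6:
XP = 150 * 6^1.8
= 150 * 25.1578
= 3774

3774 XP


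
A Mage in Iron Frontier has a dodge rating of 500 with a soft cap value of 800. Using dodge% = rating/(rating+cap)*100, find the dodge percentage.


dodge% = 500 / (500 + 800) * 100
= 500 / 1300 * 100
= 0.384615 * 100
= 38.46%

38.46%


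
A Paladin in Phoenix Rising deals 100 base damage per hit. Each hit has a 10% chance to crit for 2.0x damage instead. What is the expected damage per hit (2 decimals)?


E[dmg] = base * (1 + crit_chance * (crit_mult - 1))
cc as decimal = 10/100 = 0.1
cm - 1 = 2.0 - 1 = 1.0
Bonus factor = 0.1 * 1.0 = 0.1
Total multiplier = 1 + 0.1 = 1.1
Expected damage = 100 * 1.1 = 110.00

110.00 damage


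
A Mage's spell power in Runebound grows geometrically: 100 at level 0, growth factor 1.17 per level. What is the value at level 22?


value = base * growth^level
= 100 * 1.17^22
= 100 * 31.629255
= 3162.93

3162.93 spell power


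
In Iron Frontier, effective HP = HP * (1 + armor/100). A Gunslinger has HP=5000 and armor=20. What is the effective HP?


EHP = 5000 * (1 + 20/100)
= 5000 * (1 + 0.2)
= 5000 * 1.2
= 6000.0

6000.0 EHP


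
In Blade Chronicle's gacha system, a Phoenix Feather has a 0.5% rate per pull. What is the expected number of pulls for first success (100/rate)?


Expected pulls for a geometric distribution = 1/p = 100 / rate%
= 100 / 0.5
= 200.0

200.0 pulls


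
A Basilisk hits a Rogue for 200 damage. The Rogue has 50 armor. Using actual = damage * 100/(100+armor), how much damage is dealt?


actual = 200 * 100 / (100 + 50)
= 200 * 100 / 150
= 20000 / 150
= 133.33

133.33 damage


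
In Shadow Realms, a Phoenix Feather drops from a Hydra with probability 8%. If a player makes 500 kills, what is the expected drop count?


Expected drops = kills * (drop_rate / 100)
= 500 * (8 / 100)
= 500 * 0.08
= 40.0

40.0 drops


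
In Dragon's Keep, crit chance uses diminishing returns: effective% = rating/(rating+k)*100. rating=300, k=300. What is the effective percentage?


effective% = rating / (rating + k) * 100
= 300 / (300 + 300) * 100
= 300 / 600 * 100
= 0.5 * 100
= 50.00%

50.00%


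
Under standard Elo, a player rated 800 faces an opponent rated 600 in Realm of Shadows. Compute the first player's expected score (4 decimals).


Elo expected score: Ea = 1/(1 + 10^((Rb-Ra)/400))
Rb - Ra = 600 - 800 = -200
(Rb-Ra)/400 = -200/400 = -0.5
10^-0.5 = 0.316228
Ea = 1/(1 + 0.316228) = 1/1.316228 = 0.7597

0.7597


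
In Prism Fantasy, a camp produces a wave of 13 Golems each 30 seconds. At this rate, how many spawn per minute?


Spawns per minute = count * (60 / interval)
= 13 * (60 / 30)
= 13 * 2.0
= 26.0

26.0 per minute


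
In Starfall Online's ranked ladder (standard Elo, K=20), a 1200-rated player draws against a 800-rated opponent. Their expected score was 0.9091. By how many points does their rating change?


Elo update: delta = K * (S - Ea), where S = 0.5 (draws)
S - Ea = 0.5 - 0.9091 = -0.4091
Rating change = 20 * -0.4091
= -8.18

-8.18 rating points


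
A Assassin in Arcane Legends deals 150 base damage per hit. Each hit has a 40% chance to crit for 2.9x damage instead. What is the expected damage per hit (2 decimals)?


E[dmg] = base * (1 + crit_chance * (crit_mult - 1))
cc as decimal = 40/100 = 0.4
cm - 1 = 2.9 - 1 = 1.9
Bonus factor = 0.4 * 1.9 = 0.76
Total multiplier = 1 + 0.76 = 1.76
Expected damage = 150 * 1.76 = 264.00

264.00 damage


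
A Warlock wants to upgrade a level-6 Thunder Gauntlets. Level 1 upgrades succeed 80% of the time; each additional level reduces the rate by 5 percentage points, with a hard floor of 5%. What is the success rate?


raw_rate = 80 - 5 * (6 - 1)
= 80 - 5 * 5
= 80 - 25
= 55
Apply floor: max(55, 5) = 55%

55%


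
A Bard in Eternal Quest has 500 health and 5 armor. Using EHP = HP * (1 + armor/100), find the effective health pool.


EHP = 500 * (1 + 5/100)
= 500 * (1 + 0.05)
= 500 * 1.05
= 525.0

525.0 EHP


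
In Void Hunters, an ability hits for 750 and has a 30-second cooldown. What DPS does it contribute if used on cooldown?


DPS = damage / cooldown
= 750 / 30
= 25.00

25.00 DPS


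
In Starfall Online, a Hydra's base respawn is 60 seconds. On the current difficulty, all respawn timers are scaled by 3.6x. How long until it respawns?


Respawn time = base * multiplier
= 60 * 3.6
= 216.0 seconds

216.0 seconds


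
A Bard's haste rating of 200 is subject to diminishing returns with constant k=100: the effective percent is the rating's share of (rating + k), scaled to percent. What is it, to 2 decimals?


effective% = rating / (rating + k) * 100
= 200 / (200 + 100) * 100
= 200 / 300 * 100
= 0.666667 * 100
= 66.67%

66.67%


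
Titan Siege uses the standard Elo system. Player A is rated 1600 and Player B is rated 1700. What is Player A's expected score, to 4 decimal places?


Elo expected score: Ea = 1/(1 + 10^((Rb-Ra)/400))
Rb - Ra = 1700 - 1600 = 100
(Rb-Ra)/400 = 100/400 = 0.25
10^0.25 = 1.778279
Ea = 1/(1 + 1.778279) = 1/2.778279 = 0.3599

0.3599


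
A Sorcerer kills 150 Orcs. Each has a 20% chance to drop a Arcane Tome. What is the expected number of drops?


Expected drops = kills * (drop_rate / 100)
= 150 * (20 / 100)
= 150 * 0.2
= 30.0

30.0 drops


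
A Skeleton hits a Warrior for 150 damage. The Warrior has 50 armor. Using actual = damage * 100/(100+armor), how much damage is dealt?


actual = 150 * 100 / (100 + 50)
= 150 * 100 / 150
= 15000 / 150
= 100.00

100.00 damage


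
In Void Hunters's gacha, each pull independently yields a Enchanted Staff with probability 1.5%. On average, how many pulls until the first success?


Expected pulls for a geometric distribution = 1/p = 100 / rate%
= 100 / 1.5
= 66.67

66.67 pulls


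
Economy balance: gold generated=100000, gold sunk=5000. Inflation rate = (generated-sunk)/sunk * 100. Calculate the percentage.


Net gold = 100000 - 5000 = 95000
Inflation rate = net / sunk * 100 = 95000 / 5000 * 100
= 19.0 * 100
= 1900.00%

1900.00%


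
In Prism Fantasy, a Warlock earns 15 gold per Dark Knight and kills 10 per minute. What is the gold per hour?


Gold per minute = 15 * 10 = 150
Gold per hour = 150 * 60 = 9000

9000 gold/hour


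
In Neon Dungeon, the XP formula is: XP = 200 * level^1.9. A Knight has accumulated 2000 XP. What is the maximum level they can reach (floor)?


XP = 200 * level^1.9, so level = (XP / 200)^(1/1.9)
= (2000 / 200)^(1/1.9)
= 10.0^0.5263
= 3.3598
Floor: level = 3

level 3


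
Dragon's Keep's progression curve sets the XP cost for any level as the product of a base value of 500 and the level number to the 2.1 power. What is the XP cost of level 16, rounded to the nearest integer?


XP = 500 * level^2.1
Substitute level = 16:
XP = 500 * 16^2.1
= 500 * 337.794
= 168897

168897 XP


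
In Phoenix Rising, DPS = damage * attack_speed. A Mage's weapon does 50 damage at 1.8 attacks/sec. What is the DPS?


DPS = damage * attack_speed
= 50 * 1.8
= 90.0

90.0 DPS


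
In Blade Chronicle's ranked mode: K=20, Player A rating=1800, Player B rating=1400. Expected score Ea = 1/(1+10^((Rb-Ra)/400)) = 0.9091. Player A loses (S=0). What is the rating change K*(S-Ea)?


Elo update: delta = K * (S - Ea), where S = 0 (loses)
S - Ea = 0 - 0.9091 = -0.9091
Rating change = 20 * -0.9091
= -18.18

-18.18 rating points


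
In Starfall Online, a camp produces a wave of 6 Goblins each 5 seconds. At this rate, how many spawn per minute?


Spawns per minute = count * (60 / interval)
= 6 * (60 / 5)
= 6 * 12.0
= 72.0

72.0 per minute


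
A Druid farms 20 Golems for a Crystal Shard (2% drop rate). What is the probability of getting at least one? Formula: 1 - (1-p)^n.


P(at least one) = 1 - P(none) = 1 - (1-p)^n
p = 2/100 = 0.02
1 - p = 0.98
(1 - p)^20 = 0.98^20 = 0.667608
P(at least one) = 1 - 0.667608 = 0.3324

0.3324


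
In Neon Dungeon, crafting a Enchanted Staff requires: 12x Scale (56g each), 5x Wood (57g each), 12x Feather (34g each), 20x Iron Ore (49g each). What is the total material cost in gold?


Cost breakdown:
  Scale: 12 * 56 = 672
  Wood: 5 * 57 = 285
  Feather: 12 * 34 = 408
  Iron Ore: 20 * 49 = 980
Total = 672 + 285 + 408 + 980 = 2345

2345 gold


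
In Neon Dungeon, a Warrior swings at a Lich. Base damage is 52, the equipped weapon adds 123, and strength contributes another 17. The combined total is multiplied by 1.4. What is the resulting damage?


Sum base + weapon + str = 52 + 123 + 17 = 192
Multiply by 1.4:
192 * 1.4 = 268.8

268.8 damage


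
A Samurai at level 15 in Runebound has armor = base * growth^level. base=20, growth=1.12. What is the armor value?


value = base * growth^level
= 20 * 1.12^15
= 20 * 5.473566
= 109.47

109.47 armor


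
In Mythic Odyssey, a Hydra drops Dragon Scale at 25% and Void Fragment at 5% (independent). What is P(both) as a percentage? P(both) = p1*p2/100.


For independent events, P(both) = P(A) * P(B)
= 25% * 5%
= 125 / 100 %
= 1.25%

1.25%


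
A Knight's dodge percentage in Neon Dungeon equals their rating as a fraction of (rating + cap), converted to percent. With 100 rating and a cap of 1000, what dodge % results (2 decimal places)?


dodge% = 100 / (100 + 1000) * 100
= 100 / 1100 * 100
= 0.090909 * 100
= 9.09%

9.09%


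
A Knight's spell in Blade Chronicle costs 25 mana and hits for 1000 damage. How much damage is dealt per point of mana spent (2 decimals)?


Efficiency = damage / mana
= 1000 / 25
= 40.00

40.00 dmg/mana


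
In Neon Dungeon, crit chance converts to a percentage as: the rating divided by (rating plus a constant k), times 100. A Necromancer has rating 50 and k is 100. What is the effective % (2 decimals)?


effective% = rating / (rating + k) * 100
= 50 / (50 + 100) * 100
= 50 / 150 * 100
= 0.333333 * 100
= 33.33%

33.33%


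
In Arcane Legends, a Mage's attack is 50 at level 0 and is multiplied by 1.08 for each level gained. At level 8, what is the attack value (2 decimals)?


value = base * growth^level
= 50 * 1.08^8
= 50 * 1.85093
= 92.55

92.55 attack


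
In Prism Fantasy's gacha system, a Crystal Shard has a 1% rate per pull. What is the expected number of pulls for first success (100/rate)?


Expected pulls for a geometric distribution = 1/p = 100 / rate%
= 100 / 1
= 100.0

100.0 pulls


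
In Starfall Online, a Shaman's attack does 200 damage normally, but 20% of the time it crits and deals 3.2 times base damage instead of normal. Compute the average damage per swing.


E[dmg] = base * (1 + crit_chance * (crit_mult - 1))
cc as decimal = 20/100 = 0.2
cm - 1 = 3.2 - 1 = 2.2
Bonus factor = 0.2 * 2.2 = 0.44
Total multiplier = 1 + 0.44 = 1.44
Expected damage = 200 * 1.44 = 288.00

288.00 damage


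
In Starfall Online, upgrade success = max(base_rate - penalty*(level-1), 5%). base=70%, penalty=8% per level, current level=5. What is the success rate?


raw_rate = 70 - 8 * (5 - 1)
= 70 - 8 * 4
= 70 - 32
= 38
Apply floor: max(38, 5) = 38%

38%


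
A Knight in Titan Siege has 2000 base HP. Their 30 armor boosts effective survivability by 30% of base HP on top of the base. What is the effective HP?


EHP = 2000 * (1 + 30/100)
= 2000 * (1 + 0.3)
= 2000 * 1.3
= 2600.0

2600.0 EHP


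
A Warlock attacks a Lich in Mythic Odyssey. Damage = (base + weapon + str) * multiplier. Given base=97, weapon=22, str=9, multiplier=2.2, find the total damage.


Sum base + weapon + str = 97 + 22 + 9 = 128
Multiply by 2.2:
128 * 2.2 = 281.6

281.6 damage


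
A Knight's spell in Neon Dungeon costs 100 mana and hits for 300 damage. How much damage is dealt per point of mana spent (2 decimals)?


Efficiency = damage / mana
= 300 / 100
= 3.00

3.00 dmg/mana


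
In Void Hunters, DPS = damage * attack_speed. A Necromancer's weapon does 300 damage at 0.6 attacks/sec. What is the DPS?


DPS = damage * attack_speed
= 300 * 0.6
= 180.0

180.0 DPS


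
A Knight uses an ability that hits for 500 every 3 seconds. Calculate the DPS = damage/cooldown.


DPS = damage / cooldown
= 500 / 3
= 166.67

166.67 DPS


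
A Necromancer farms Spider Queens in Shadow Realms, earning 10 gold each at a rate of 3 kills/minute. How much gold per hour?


Gold per minute = 10 * 3 = 30
Gold per hour = 30 * 60 = 1800

1800 gold/hour


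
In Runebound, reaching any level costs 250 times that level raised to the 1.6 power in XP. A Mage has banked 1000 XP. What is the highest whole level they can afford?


XP = 250 * level^1.6, so level = (XP / 250)^(1/1.6)
= (1000 / 250)^(1/1.6)
= 4.0^0.625
= 2.3784
Floor: level = 2

level 2


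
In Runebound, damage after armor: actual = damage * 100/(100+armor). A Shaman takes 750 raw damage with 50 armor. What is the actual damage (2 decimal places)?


actual = 750 * 100 / (100 + 50)
= 750 * 100 / 150
= 75000 / 150
= 500.00

500.00 damage


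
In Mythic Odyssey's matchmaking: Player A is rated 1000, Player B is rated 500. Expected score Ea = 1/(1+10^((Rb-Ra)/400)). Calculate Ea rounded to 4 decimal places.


Elo expected score: Ea = 1/(1 + 10^((Rb-Ra)/400))
Rb - Ra = 500 - 1000 = -500
(Rb-Ra)/400 = -500/400 = -1.25
10^-1.25 = 0.056234
Ea = 1/(1 + 0.056234) = 1/1.056234 = 0.9468

0.9468


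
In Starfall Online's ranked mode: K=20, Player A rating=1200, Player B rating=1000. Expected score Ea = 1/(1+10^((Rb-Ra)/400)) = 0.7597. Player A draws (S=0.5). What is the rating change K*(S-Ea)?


Elo update: delta = K * (S - Ea), where S = 0.5 (draws)
S - Ea = 0.5 - 0.7597 = -0.2597
Rating change = 20 * -0.2597
= -5.19

-5.19 rating points


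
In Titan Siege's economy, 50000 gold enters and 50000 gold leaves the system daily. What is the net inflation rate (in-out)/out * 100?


Net gold = 50000 - 50000 = 0
Inflation rate = net / sunk * 100 = 0 / 50000 * 100
= 0.0 * 100
= 0.00%

0.00%


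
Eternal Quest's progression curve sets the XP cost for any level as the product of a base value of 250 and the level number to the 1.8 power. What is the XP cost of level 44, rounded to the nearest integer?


XP = 250 * level^1.8
Substitute level = 44:
XP = 250 * 44^1.8
= 250 * 908.2697
= 227067

227067 XP


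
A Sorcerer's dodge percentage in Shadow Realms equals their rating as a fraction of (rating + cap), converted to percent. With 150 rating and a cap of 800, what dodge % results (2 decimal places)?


dodge% = 150 / (150 + 800) * 100
= 150 / 950 * 100
= 0.157895 * 100
= 15.79%

15.79%


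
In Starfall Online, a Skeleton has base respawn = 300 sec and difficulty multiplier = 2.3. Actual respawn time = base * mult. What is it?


Respawn time = base * multiplier
= 300 * 2.3
= 690.0 seconds

690.0 seconds


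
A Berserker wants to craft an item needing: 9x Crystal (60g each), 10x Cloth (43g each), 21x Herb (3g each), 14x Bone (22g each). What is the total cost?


Cost breakdown:
  Crystal: 9 * 60 = 540
  Cloth: 10 * 43 = 430
  Herb: 21 * 3 = 63
  Bone: 14 * 22 = 308
Total = 540 + 430 + 63 + 308 = 1341

1341 gold


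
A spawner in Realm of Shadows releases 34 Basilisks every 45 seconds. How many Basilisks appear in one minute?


Spawns per minute = count * (60 / interval)
= 34 * (60 / 45)
= 34 * 1.3333
= 45.33

45.33 per minute


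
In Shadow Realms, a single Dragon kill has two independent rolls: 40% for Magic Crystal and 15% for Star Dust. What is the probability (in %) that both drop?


For independent events, P(both) = P(A) * P(B)
= 40% * 15%
= 600 / 100 %
= 6.0%

6.0%


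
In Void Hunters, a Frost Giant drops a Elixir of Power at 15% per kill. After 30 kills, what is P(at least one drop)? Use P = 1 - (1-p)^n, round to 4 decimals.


P(at least one) = 1 - P(none) = 1 - (1-p)^n
p = 15/100 = 0.15
1 - p = 0.85
(1 - p)^30 = 0.85^30 = 0.007631
P(at least one) = 1 - 0.007631 = 0.9924

0.9924


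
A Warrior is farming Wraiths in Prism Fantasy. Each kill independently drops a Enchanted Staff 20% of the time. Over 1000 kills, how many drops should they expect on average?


Expected drops = kills * (drop_rate / 100)
= 1000 * (20 / 100)
= 1000 * 0.2
= 200.0

200.0 drops


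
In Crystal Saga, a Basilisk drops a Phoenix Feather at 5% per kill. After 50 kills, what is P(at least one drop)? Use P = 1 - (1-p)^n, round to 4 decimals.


P(at least one) = 1 - P(none) = 1 - (1-p)^n
p = 5/100 = 0.05
1 - p = 0.95
(1 - p)^50 = 0.95^50 = 0.076945
P(at least one) = 1 - 0.076945 = 0.9231

0.9231


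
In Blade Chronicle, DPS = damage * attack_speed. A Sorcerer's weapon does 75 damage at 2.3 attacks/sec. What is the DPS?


DPS = damage * attack_speed
= 75 * 2.3
= 172.5

172.5 DPS


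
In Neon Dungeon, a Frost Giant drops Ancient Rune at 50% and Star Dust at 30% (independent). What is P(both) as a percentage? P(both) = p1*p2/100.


For independent events, P(both) = P(A) * P(B)
= 50% * 30%
= 1500 / 100 %
= 15.0%

15.0%


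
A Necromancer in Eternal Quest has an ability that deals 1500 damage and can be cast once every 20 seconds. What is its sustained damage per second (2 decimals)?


DPS = damage / cooldown
= 1500 / 20
= 75.00

75.00 DPS


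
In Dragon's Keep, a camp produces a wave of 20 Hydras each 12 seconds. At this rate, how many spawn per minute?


Spawns per minute = count * (60 / interval)
= 20 * (60 / 12)
= 20 * 5.0
= 100.0

100.0 per minute


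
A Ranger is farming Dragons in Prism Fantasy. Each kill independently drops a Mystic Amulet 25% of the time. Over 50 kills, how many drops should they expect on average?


Expected drops = kills * (drop_rate / 100)
= 50 * (25 / 100)
= 50 * 0.25
= 12.5

12.5 drops


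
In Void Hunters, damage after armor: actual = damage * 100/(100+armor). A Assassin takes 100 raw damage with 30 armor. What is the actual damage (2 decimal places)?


actual = 100 * 100 / (100 + 30)
= 100 * 100 / 130
= 10000 / 130
= 76.92

76.92 damage


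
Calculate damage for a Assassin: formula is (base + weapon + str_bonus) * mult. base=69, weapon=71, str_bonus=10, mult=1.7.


Sum base + weapon + str = 69 + 71 + 10 = 150
Multiply by 1.7:
150 * 1.7 = 255.0

255.0 damage


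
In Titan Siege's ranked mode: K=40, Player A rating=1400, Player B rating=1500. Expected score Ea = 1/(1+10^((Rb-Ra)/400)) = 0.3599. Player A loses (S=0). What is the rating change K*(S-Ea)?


Elo update: delta = K * (S - Ea), where S = 0 (loses)
S - Ea = 0 - 0.3599 = -0.3599
Rating change = 40 * -0.3599
= -14.40

-14.40 rating points


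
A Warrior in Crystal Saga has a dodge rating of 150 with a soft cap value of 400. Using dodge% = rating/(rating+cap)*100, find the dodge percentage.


dodge% = 150 / (150 + 400) * 100
= 150 / 550 * 100
= 0.272727 * 100
= 27.27%

27.27%


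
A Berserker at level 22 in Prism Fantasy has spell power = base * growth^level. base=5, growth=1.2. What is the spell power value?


value = base * growth^level
= 5 * 1.2^22
= 5 * 55.206144
= 276.03

276.03 spell power


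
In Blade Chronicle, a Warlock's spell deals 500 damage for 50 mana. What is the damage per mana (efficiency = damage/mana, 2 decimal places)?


Efficiency = damage / mana
= 500 / 50
= 10.00

10.00 dmg/mana


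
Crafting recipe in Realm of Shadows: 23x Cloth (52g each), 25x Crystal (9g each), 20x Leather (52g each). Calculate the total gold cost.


Cost breakdown:
  Cloth: 23 * 52 = 1196
  Crystal: 25 * 9 = 225
  Leather: 20 * 52 = 1040
Total = 1196 + 225 + 1040 = 2461

2461 gold


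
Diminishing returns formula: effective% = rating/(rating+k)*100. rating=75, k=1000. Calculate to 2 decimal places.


effective% = rating / (rating + k) * 100
= 75 / (75 + 1000) * 100
= 75 / 1075 * 100
= 0.069767 * 100
= 6.98%

6.98%


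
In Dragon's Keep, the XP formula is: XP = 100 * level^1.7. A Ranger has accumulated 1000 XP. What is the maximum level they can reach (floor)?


XP = 100 * level^1.7, so level = (XP / 100)^(1/1.7)
= (1000 / 100)^(1/1.7)
= 10.0^0.5882
= 3.8747
Floor: level = 3

level 3


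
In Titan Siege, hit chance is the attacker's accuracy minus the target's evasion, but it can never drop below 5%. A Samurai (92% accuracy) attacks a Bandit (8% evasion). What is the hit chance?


accuracy - evasion = 92 - 8 = 84
Apply floor: max(84, 5) = 84
Hit chance = 84%

84%


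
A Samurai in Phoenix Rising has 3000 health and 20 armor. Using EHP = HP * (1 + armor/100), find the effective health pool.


EHP = 3000 * (1 + 20/100)
= 3000 * (1 + 0.2)
= 3000 * 1.2
= 3600.0

3600.0 EHP


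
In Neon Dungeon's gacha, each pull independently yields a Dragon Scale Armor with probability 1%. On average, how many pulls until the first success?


Expected pulls for a geometric distribution = 1/p = 100 / rate%
= 100 / 1
= 100.0

100.0 pulls


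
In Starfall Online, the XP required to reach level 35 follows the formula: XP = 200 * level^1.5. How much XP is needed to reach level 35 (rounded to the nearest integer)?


XP = 200 * level^1.5
Substitute level = 35:
XP = 200 * 35^1.5
= 200 * 207.0628
= 41413

41413 XP


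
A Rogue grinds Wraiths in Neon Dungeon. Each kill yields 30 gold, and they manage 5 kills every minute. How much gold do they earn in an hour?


Gold per minute = 30 * 5 = 150
Gold per hour = 150 * 60 = 9000

9000 gold/hour


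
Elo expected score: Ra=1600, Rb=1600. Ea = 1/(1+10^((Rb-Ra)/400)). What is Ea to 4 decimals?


Elo expected score: Ea = 1/(1 + 10^((Rb-Ra)/400))
Rb - Ra = 1600 - 1600 = 0
(Rb-Ra)/400 = 0/400 = 0.0
10^0.0 = 1.0
Ea = 1/(1 + 1.0) = 1/2.0 = 0.5000

0.5000


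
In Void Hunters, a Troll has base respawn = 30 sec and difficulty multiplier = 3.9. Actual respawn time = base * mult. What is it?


Respawn time = base * multiplier
= 30 * 3.9
= 117.0 seconds

117.0 seconds


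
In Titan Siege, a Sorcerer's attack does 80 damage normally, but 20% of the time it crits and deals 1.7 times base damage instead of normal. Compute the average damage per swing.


E[dmg] = base * (1 + crit_chance * (crit_mult - 1))
cc as decimal = 20/100 = 0.2
cm - 1 = 1.7 - 1 = 0.7
Bonus factor = 0.2 * 0.7 = 0.14
Total multiplier = 1 + 0.14 = 1.14
Expected damage = 80 * 1.14 = 91.20

91.20 damage


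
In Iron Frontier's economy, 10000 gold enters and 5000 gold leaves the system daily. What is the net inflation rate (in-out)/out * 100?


Net gold = 10000 - 5000 = 5000
Inflation rate = net / sunk * 100 = 5000 / 5000 * 100
= 1.0 * 100
= 100.00%

100.00%


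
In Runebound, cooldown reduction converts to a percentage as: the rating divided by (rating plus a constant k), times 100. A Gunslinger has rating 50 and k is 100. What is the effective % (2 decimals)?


effective% = rating / (rating + k) * 100
= 50 / (50 + 100) * 100
= 50 / 150 * 100
= 0.333333 * 100
= 33.33%

33.33%


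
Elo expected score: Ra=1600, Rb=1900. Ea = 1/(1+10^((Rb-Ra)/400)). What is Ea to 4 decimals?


Elo expected score: Ea = 1/(1 + 10^((Rb-Ra)/400))
Rb - Ra = 1900 - 1600 = 300
(Rb-Ra)/400 = 300/400 = 0.75
10^0.75 = 5.623413
Ea = 1/(1 + 5.623413) = 1/6.623413 = 0.1510

0.1510


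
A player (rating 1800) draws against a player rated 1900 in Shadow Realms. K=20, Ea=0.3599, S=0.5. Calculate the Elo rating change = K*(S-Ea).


Elo update: delta = K * (S - Ea), where S = 0.5 (draws)
S - Ea = 0.5 - 0.3599 = 0.1401
Rating change = 20 * 0.1401
= 2.80

2.80 rating points


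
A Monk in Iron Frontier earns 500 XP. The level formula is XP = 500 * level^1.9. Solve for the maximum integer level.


XP = 500 * level^1.9, so level = (XP / 500)^(1/1.9)
= (500 / 500)^(1/1.9)
= 1.0^0.5263
= 1.0
Floor: level = 1

level 1


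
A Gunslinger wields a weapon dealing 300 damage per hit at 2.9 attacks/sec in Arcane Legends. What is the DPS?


DPS = damage * attack_speed
= 300 * 2.9
= 870.0

870.0 DPS


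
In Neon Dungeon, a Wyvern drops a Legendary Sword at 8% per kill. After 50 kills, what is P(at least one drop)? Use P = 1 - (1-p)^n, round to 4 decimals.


P(at least one) = 1 - P(none) = 1 - (1-p)^n
p = 8/100 = 0.08
1 - p = 0.92
(1 - p)^50 = 0.92^50 = 0.015466
P(at least one) = 1 - 0.015466 = 0.9845

0.9845


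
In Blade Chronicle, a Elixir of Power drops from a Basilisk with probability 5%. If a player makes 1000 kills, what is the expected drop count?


Expected drops = kills * (drop_rate / 100)
= 1000 * (5 / 100)
= 1000 * 0.05
= 50.0

50.0 drops


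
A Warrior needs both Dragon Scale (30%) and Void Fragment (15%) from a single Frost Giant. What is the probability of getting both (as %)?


For independent events, P(both) = P(A) * P(B)
= 30% * 15%
= 450 / 100 %
= 4.5%

4.5%


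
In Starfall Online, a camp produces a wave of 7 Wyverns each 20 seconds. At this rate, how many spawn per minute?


Spawns per minute = count * (60 / interval)
= 7 * (60 / 20)
= 7 * 3.0
= 21.0

21.0 per minute


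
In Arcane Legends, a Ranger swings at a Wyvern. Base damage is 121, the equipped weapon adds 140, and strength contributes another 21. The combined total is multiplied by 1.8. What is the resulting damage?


Sum base + weapon + str = 121 + 140 + 21 = 282
Multiply by 1.8:
282 * 1.8 = 507.6

507.6 damage


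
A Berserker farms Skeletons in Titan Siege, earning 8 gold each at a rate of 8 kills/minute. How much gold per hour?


Gold per minute = 8 * 8 = 64
Gold per hour = 64 * 60 = 3840

3840 gold/hour


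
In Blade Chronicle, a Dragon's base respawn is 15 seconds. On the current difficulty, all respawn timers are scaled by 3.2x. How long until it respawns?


Respawn time = base * multiplier
= 15 * 3.2
= 48.0 seconds

48.0 seconds


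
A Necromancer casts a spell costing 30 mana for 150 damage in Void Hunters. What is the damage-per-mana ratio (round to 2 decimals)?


Efficiency = damage / mana
= 150 / 30
= 5.00

5.00 dmg/mana


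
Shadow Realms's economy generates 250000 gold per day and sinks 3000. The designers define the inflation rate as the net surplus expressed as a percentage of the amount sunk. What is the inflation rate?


Net gold = 250000 - 3000 = 247000
Inflation rate = net / sunk * 100 = 247000 / 3000 * 100
= 82.333333 * 100
= 8233.33%

8233.33%


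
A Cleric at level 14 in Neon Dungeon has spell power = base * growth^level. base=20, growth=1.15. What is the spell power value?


value = base * growth^level
= 20 * 1.15^14
= 20 * 7.075706
= 141.51

141.51 spell power


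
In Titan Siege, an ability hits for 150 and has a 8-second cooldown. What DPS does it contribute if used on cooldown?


DPS = damage / cooldown
= 150 / 8
= 18.75

18.75 DPS


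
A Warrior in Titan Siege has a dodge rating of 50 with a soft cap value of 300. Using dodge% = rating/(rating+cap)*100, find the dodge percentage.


dodge% = 50 / (50 + 300) * 100
= 50 / 350 * 100
= 0.142857 * 100
= 14.29%

14.29%


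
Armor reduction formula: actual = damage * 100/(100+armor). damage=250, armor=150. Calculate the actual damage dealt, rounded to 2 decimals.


actual = 250 * 100 / (100 + 150)
= 250 * 100 / 250
= 25000 / 250
= 100.00

100.00 damage


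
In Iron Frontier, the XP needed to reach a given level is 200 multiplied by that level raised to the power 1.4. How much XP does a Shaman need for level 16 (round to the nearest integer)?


XP = 200 * level^1.4
Substitute level = 16:
XP = 200 * 16^1.4
= 200 * 48.5029
= 9701

9701 XP


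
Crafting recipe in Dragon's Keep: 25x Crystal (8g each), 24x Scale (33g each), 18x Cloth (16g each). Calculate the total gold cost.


Cost breakdown:
  Crystal: 25 * 8 = 200
  Scale: 24 * 33 = 792
  Cloth: 18 * 16 = 288
Total = 200 + 792 + 288 = 1280

1280 gold


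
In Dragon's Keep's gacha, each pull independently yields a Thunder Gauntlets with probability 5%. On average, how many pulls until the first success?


Expected pulls for a geometric distribution = 1/p = 100 / rate%
= 100 / 5
= 20.0

20.0 pulls


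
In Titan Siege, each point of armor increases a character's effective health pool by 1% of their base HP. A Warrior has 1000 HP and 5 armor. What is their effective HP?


EHP = 1000 * (1 + 5/100)
= 1000 * (1 + 0.05)
= 1000 * 1.05
= 1050.0

1050.0 EHP


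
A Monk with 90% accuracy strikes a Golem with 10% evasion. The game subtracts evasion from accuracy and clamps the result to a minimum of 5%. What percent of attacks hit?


accuracy - evasion = 90 - 10 = 80
Apply floor: max(80, 5) = 80
Hit chance = 80%

80%


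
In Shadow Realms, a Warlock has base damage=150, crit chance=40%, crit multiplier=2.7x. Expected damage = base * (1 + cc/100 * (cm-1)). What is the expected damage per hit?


E[dmg] = base * (1 + crit_chance * (crit_mult - 1))
cc as decimal = 40/100 = 0.4
cm - 1 = 2.7 - 1 = 1.7
Bonus factor = 0.4 * 1.7 = 0.68
Total multiplier = 1 + 0.68 = 1.68
Expected damage = 150 * 1.68 = 252.00

252.00 damage


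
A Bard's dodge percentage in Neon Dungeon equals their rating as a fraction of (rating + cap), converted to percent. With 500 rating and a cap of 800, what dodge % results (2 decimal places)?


dodge% = 500 / (500 + 800) * 100
= 500 / 1300 * 100
= 0.384615 * 100
= 38.46%

38.46%


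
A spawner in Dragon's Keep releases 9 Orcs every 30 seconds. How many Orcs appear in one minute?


Spawns per minute = count * (60 / interval)
= 9 * (60 / 30)
= 9 * 2.0
= 18.0

18.0 per minute


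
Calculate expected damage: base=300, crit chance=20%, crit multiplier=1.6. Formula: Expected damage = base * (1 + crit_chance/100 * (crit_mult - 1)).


E[dmg] = base * (1 + crit_chance * (crit_mult - 1))
cc as decimal = 20/100 = 0.2
cm - 1 = 1.6 - 1 = 0.6
Bonus factor = 0.2 * 0.6 = 0.12
Total multiplier = 1 + 0.12 = 1.12
Expected damage = 300 * 1.12 = 336.00

336.00 damage


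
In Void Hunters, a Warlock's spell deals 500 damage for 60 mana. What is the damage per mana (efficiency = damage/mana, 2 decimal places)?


Efficiency = damage / mana
= 500 / 60
= 8.33

8.33 dmg/mana


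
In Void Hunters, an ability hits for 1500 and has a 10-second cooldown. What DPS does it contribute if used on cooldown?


DPS = damage / cooldown
= 1500 / 10
= 150.00

150.00 DPS


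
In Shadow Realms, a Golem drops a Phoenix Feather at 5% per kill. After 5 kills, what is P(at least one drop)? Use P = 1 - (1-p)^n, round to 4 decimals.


P(at least one) = 1 - P(none) = 1 - (1-p)^n
p = 5/100 = 0.05
1 - p = 0.95
(1 - p)^5 = 0.95^5 = 0.773781
P(at least one) = 1 - 0.773781 = 0.2262

0.2262


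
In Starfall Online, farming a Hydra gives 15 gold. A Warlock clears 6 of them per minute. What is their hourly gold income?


Gold per minute = 15 * 6 = 90
Gold per hour = 90 * 60 = 5400

5400 gold/hour


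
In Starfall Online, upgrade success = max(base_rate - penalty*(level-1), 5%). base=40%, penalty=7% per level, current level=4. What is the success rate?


raw_rate = 40 - 7 * (4 - 1)
= 40 - 7 * 3
= 40 - 21
= 19
Apply floor: max(19, 5) = 19%

19%


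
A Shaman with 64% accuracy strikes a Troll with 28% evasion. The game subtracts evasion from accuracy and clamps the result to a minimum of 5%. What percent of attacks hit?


accuracy - evasion = 64 - 28 = 36
Apply floor: max(36, 5) = 36
Hit chance = 36%

36%


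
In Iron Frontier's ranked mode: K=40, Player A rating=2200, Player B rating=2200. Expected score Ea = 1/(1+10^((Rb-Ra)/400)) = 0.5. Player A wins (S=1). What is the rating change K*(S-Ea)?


Elo update: delta = K * (S - Ea), where S = 1 (wins)
S - Ea = 1 - 0.5 = 0.5
Rating change = 40 * 0.5
= 20.00

20.00 rating points


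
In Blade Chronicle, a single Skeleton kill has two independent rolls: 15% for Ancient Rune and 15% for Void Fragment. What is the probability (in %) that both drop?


For independent events, P(both) = P(A) * P(B)
= 15% * 15%
= 225 / 100 %
= 2.25%

2.25%


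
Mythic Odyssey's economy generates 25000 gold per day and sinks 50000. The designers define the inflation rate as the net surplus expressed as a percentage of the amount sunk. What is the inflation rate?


Net gold = 25000 - 50000 = -25000
Inflation rate = net / sunk * 100 = -25000 / 50000 * 100
= -0.5 * 100
= -50.00%

-50.00%


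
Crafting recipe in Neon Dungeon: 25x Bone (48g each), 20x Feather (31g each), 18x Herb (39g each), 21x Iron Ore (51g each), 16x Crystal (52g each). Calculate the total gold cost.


Cost breakdown:
  Bone: 25 * 48 = 1200
  Feather: 20 * 31 = 620
  Herb: 18 * 39 = 702
  Iron Ore: 21 * 51 = 1071
  Crystal: 16 * 52 = 832
Total = 1200 + 620 + 702 + 1071 + 832 = 4425

4425 gold


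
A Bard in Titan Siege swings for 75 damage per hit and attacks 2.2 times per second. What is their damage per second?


DPS = damage * attack_speed
= 75 * 2.2
= 165.0

165.0 DPS


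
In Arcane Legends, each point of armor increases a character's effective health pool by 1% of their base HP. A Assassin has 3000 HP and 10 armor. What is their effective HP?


EHP = 3000 * (1 + 10/100)
= 3000 * (1 + 0.1)
= 3000 * 1.1
= 3300.0

3300.0 EHP


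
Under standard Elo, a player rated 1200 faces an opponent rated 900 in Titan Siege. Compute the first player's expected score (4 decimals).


Elo expected score: Ea = 1/(1 + 10^((Rb-Ra)/400))
Rb - Ra = 900 - 1200 = -300
(Rb-Ra)/400 = -300/400 = -0.75
10^-0.75 = 0.177828
Ea = 1/(1 + 0.177828) = 1/1.177828 = 0.8490

0.8490


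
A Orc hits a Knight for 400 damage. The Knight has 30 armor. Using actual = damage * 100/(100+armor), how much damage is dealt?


actual = 400 * 100 / (100 + 30)
= 400 * 100 / 130
= 40000 / 130
= 307.69

307.69 damage


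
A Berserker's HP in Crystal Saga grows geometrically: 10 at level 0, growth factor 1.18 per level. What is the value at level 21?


value = base * growth^level
= 10 * 1.18^21
= 10 * 32.323781
= 323.24

323.24 HP


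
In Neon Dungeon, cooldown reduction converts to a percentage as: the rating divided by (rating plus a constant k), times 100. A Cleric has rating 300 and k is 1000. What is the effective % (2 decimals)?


effective% = rating / (rating + k) * 100
= 300 / (300 + 1000) * 100
= 300 / 1300 * 100
= 0.230769 * 100
= 23.08%

23.08%


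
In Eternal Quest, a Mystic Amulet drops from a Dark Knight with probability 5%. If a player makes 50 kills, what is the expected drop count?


Expected drops = kills * (drop_rate / 100)
= 50 * (5 / 100)
= 50 * 0.05
= 2.5

2.5 drops


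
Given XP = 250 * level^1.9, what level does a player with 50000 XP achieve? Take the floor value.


XP = 250 * level^1.9, so level = (XP / 250)^(1/1.9)
= (50000 / 250)^(1/1.9)
= 200.0^0.5263
= 16.258
Floor: level = 16

level 16


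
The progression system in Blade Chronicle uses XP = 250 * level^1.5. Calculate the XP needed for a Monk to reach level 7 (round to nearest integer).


XP = 250 * level^1.5
Substitute level = 7:
XP = 250 * 7^1.5
= 250 * 18.5203
= 4630

4630 XP


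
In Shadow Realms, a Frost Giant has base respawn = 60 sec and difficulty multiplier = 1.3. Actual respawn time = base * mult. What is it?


Respawn time = base * multiplier
= 60 * 1.3
= 78.0 seconds

78.0 seconds


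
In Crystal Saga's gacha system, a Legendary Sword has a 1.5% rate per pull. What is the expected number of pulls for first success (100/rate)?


Expected pulls for a geometric distribution = 1/p = 100 / rate%
= 100 / 1.5
= 66.67

66.67 pulls


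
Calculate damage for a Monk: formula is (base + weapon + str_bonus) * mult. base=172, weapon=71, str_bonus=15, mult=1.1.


Sum base + weapon + str = 172 + 71 + 15 = 258
Multiply by 1.1:
258 * 1.1 = 283.8

283.8 damage


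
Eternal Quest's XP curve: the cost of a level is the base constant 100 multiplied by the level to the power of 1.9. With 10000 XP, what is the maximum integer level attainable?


XP = 100 * level^1.9, so level = (XP / 100)^(1/1.9)
= (10000 / 100)^(1/1.9)
= 100.0^0.5263
= 11.2884
Floor: level = 11

level 11


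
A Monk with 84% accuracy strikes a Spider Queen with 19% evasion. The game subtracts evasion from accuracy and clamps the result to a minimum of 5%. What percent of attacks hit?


accuracy - evasion = 84 - 19 = 65
Apply floor: max(65, 5) = 65
Hit chance = 65%

65%


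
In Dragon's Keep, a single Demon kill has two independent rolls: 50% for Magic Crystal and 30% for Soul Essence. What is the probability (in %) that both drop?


For independent events, P(both) = P(A) * P(B)
= 50% * 30%
= 1500 / 100 %
= 15.0%

15.0%


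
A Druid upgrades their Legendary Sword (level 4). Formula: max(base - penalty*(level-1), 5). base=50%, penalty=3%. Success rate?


raw_rate = 50 - 3 * (4 - 1)
= 50 - 3 * 3
= 50 - 9
= 41
Apply floor: max(41, 5) = 41%

41%


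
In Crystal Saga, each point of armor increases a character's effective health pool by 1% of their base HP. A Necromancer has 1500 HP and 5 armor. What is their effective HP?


EHP = 1500 * (1 + 5/100)
= 1500 * (1 + 0.05)
= 1500 * 1.05
= 1575.0

1575.0 EHP


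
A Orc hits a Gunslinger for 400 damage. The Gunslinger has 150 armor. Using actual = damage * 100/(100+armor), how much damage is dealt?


actual = 400 * 100 / (100 + 150)
= 400 * 100 / 250
= 40000 / 250
= 160.00

160.00 damage


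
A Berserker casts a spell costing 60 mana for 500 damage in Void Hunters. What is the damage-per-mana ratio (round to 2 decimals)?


Efficiency = damage / mana
= 500 / 60
= 8.33

8.33 dmg/mana


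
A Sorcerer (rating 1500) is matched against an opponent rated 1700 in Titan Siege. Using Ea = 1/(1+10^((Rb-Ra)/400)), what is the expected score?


Elo expected score: Ea = 1/(1 + 10^((Rb-Ra)/400))
Rb - Ra = 1700 - 1500 = 200
(Rb-Ra)/400 = 200/400 = 0.5
10^0.5 = 3.162278
Ea = 1/(1 + 3.162278) = 1/4.162278 = 0.2403

0.2403


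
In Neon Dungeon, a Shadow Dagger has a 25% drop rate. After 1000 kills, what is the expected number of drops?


Expected drops = kills * (drop_rate / 100)
= 1000 * (25 / 100)
= 1000 * 0.25
= 250.0

250.0 drops


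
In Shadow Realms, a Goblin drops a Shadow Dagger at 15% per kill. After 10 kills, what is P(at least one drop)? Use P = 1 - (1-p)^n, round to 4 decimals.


P(at least one) = 1 - P(none) = 1 - (1-p)^n
p = 15/100 = 0.15
1 - p = 0.85
(1 - p)^10 = 0.85^10 = 0.196874
P(at least one) = 1 - 0.196874 = 0.8031

0.8031


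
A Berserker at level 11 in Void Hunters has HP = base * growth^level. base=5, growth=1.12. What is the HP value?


value = base * growth^level
= 5 * 1.12^11
= 5 * 3.47855
= 17.39

17.39 HP


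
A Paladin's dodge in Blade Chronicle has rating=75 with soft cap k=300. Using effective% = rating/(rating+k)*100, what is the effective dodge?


effective% = rating / (rating + k) * 100
= 75 / (75 + 300) * 100
= 75 / 375 * 100
= 0.2 * 100
= 20.00%

20.00%


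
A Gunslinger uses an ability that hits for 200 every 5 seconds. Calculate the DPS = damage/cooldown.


DPS = damage / cooldown
= 200 / 5
= 40.00

40.00 DPS
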